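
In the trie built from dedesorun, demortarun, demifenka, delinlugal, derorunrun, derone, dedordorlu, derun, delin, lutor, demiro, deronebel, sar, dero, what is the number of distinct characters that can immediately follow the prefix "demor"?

Follow the path "demor" to its node, then look at its outgoing edges.
Characters that immediately follow "demor" among the stored strings: {t}.
That node has 1 child edge.

1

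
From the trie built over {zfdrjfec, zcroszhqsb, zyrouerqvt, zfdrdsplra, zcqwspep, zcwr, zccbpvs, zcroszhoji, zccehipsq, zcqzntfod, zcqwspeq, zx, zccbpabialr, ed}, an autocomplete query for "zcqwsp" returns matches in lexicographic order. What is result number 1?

Words with prefix "zcqwsp", in lexicographic order: "zcqwspep", "zcqwspeq"
The 1st is zcqwspep.

zcqwspep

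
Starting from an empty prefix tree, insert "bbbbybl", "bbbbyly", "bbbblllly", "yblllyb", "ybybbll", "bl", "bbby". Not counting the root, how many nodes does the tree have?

For each word, the new-node count is its length minus the longest prefix already in the trie:
  "bbbbybl" → 7 new (b, b, b, b, y, b, l)
  "bbbbyly" → prefix "bbbby" already present; 2 new (l, y)
  "bbbblllly" → prefix "bbbb" already present; 5 new (l, l, l, l, y)
  "yblllyb" → 7 new (y, b, l, l, l, y, b)
  "ybybbll" → prefix "yb" already present; 5 new (y, b, b, l, l)
  "bl" → prefix "b" already present; 1 new (l)
  "bbby" → prefix "bbb" already present; 1 new (y)
Total nodes = 7 + 2 + 5 + 7 + 5 + 1 + 1 = 28

28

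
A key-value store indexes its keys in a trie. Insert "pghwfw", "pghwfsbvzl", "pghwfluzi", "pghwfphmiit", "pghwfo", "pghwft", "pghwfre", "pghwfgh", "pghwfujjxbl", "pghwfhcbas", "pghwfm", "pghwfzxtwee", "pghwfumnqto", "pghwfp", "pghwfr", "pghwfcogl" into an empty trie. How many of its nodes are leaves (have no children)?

A leaf is a node with no children — equivalently, the end of a word that is not a proper prefix of any other stored word.
Those words: "pghwfcogl", "pghwfgh", "pghwfhcbas", "pghwfluzi", "pghwfm", "pghwfo", "pghwfphmiit", "pghwfre", "pghwfsbvzl", "pghwft", "pghwfujjxbl", "pghwfumnqto", "pghwfw", "pghwfzxtwee"
Leaf count: 14

14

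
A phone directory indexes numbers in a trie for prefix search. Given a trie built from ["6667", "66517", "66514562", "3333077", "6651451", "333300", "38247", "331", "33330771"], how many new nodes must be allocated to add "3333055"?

"33330" is already a path in the trie; the remaining "55" must be added.
So 7 − 5 = 2 new nodes.

2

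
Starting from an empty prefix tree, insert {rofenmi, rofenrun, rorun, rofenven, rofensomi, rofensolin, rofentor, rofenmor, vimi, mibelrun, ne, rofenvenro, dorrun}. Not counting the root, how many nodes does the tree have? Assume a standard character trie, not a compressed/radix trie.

50

For each word, the new-node count is its length minus the longest prefix already in the trie:
  "rofenmi" → 7 new (r, o, f, e, n, m, i)
  "rofenrun" → prefix "rofen" already present; 3 new (r, u, n)
  "rorun" → prefix "ro" already present; 3 new (r, u, n)
  "rofenven" → prefix "rofen" already present; 3 new (v, e, n)
  "rofensomi" → prefix "rofen" already present; 4 new (s, o, m, i)
  "rofensolin" → prefix "rofenso" already present; 3 new (l, i, n)
  "rofentor" → prefix "rofen" already present; 3 new (t, o, r)
  "rofenmor" → prefix "rofenm" already present; 2 new (o, r)
  "vimi" → 4 new (v, i, m, i)
  "mibelrun" → 8 new (m, i, b, e, l, r, u, n)
  "ne" → 2 new (n, e)
  "rofenvenro" → prefix "rofenven" already present; 2 new (r, o)
  "dorrun" → 6 new (d, o, r, r, u, n)
Total nodes = 7 + 3 + 3 + 3 + 4 + 3 + 3 + 2 + 4 + 8 + 2 + 2 + 6 = 50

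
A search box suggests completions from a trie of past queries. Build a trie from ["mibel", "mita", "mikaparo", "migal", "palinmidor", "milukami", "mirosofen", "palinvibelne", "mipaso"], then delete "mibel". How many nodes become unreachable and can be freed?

After clearing the end-marker at "mibel", prune upward until reaching a node still needed by another word.
The suffix "bel" (3 nodes) is used only by "mibel"; the node for "mi" still has the child "t", so pruning stops there.
Nodes removed: 3

3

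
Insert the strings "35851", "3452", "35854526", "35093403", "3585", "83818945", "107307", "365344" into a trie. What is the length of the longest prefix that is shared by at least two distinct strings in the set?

Equivalently: take the maximum, over all pairs, of their longest common prefix length.
e.g. "3585" and "35851" share the prefix "3585" of length 4; no pair shares a longer one.
Longest shared-prefix length: 4

4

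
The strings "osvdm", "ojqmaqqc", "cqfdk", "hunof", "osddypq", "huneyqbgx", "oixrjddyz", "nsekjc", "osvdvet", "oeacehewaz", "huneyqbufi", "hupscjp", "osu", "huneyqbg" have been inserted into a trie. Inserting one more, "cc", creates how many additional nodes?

"c" is already a path in the trie; the remaining "c" must be added.
New nodes needed: |"cc"| − 1 = 2 − 1 = 1.

1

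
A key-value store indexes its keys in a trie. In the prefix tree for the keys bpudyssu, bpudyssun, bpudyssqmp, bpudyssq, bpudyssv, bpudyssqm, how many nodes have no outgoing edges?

Leaves are exactly the stored words that no other stored word extends.
Those words: "bpudyssqmp", "bpudyssun", "bpudyssv"
Leaf count: 3

3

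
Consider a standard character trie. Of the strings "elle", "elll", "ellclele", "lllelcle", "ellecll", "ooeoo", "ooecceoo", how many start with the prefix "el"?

Filter for entries beginning with "el":
Matches: "ellclele", "elle", "ellecll", "elll"
Count: 4

4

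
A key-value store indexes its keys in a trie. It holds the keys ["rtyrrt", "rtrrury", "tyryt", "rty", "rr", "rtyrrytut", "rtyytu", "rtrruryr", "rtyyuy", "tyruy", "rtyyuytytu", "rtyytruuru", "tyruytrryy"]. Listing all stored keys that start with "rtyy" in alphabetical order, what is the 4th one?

rtyyuytytu

Filter for "rtyy…" and sort: "rtyytruuru", "rtyytu", "rtyyuy", "rtyyuytytu"
Position 4: rtyyuytytu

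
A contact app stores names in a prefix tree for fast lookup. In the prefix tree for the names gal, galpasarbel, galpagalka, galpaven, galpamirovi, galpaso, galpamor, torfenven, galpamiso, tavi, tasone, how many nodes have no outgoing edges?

10

A leaf is a node with no children — equivalently, the end of a word that is not a proper prefix of any other stored word.
Those words: "galpagalka", "galpamirovi", "galpamiso", "galpamor", "galpasarbel", "galpaso", "galpaven", "tasone", "tavi", "torfenven"
Leaf count: 10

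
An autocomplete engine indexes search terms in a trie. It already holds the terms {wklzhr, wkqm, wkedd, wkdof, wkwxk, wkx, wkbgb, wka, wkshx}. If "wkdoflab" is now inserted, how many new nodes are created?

Walking "wkdoflab" from the root, the first 5 characters ("wkdof") follow existing edges; "l" is the first miss.
So 8 − 5 = 3 new nodes.

3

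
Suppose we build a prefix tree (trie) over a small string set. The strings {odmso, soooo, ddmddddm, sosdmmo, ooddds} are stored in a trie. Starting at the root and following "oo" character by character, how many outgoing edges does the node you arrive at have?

1

Follow the path "oo" to its node, then look at its outgoing edges.
Distinct next characters after "oo": d.
That node has 1 child edge.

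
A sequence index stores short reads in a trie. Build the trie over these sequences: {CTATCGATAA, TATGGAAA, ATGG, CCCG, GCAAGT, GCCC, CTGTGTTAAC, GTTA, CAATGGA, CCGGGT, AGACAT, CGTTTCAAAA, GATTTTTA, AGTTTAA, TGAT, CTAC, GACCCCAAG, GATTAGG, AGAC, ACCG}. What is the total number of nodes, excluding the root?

Trace insertions, counting only characters that open a new branch:
  "CTATCGATAA" → 10 new (C, T, A, T, C, G, A, T, A, A)
  "TATGGAAA" → 8 new (T, A, T, G, G, A, A, A)
  "ATGG" → 4 new (A, T, G, G)
  "CCCG" → prefix "C" already present; 3 new (C, C, G)
  "GCAAGT" → 6 new (G, C, A, A, G, T)
  "GCCC" → prefix "GC" already present; 2 new (C, C)
  "CTGTGTTAAC" → prefix "CT" already present; 8 new (G, T, G, T, T, A, A, C)
  "GTTA" → prefix "G" already present; 3 new (T, T, A)
  "CAATGGA" → prefix "C" already present; 6 new (A, A, T, G, G, A)
  "CCGGGT" → prefix "CC" already present; 4 new (G, G, G, T)
  "AGACAT" → prefix "A" already present; 5 new (G, A, C, A, T)
  "CGTTTCAAAA" → prefix "C" already present; 9 new (G, T, T, T, C, A, A, A, A)
  "GATTTTTA" → prefix "G" already present; 7 new (A, T, T, T, T, T, A)
  "AGTTTAA" → prefix "AG" already present; 5 new (T, T, T, A, A)
  "TGAT" → prefix "T" already present; 3 new (G, A, T)
  "CTAC" → prefix "CTA" already present; 1 new (C)
  "GACCCCAAG" → prefix "GA" already present; 7 new (C, C, C, C, A, A, G)
  "GATTAGG" → prefix "GATT" already present; 3 new (A, G, G)
  "AGAC" → prefix "AGAC" already present; 0 new (none)
  "ACCG" → prefix "A" already present; 3 new (C, C, G)
Total nodes = 10 + 8 + 4 + 3 + 6 + 2 + 8 + 3 + 6 + 4 + 5 + 9 + 7 + 5 + 3 + 1 + 7 + 3 + 0 + 3 = 97

97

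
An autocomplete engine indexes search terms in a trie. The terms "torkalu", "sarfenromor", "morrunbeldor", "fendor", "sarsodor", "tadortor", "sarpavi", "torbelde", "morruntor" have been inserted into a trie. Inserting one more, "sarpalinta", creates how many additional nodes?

5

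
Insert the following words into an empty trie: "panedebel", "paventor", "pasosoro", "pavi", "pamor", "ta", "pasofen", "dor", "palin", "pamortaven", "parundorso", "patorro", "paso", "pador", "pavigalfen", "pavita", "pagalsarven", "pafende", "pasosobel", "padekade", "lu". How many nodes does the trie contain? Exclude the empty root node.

89

Insert word by word; a character creates a node only if that edge doesn't already exist:
  "panedebel" → 9 new (p, a, n, e, d, e, b, e, l)
  "paventor" → prefix "pa" already present; 6 new (v, e, n, t, o, r)
  "pasosoro" → prefix "pa" already present; 6 new (s, o, s, o, r, o)
  "pavi" → prefix "pav" already present; 1 new (i)
  "pamor" → prefix "pa" already present; 3 new (m, o, r)
  "ta" → 2 new (t, a)
  "pasofen" → prefix "paso" already present; 3 new (f, e, n)
  "dor" → 3 new (d, o, r)
  "palin" → prefix "pa" already present; 3 new (l, i, n)
  "pamortaven" → prefix "pamor" already present; 5 new (t, a, v, e, n)
  "parundorso" → prefix "pa" already present; 8 new (r, u, n, d, o, r, s, o)
  "patorro" → prefix "pa" already present; 5 new (t, o, r, r, o)
  "paso" → prefix "paso" already present; 0 new (none)
  "pador" → prefix "pa" already present; 3 new (d, o, r)
  "pavigalfen" → prefix "pavi" already present; 6 new (g, a, l, f, e, n)
  "pavita" → prefix "pavi" already present; 2 new (t, a)
  "pagalsarven" → prefix "pa" already present; 9 new (g, a, l, s, a, r, v, e, n)
  "pafende" → prefix "pa" already present; 5 new (f, e, n, d, e)
  "pasosobel" → prefix "pasoso" already present; 3 new (b, e, l)
  "padekade" → prefix "pad" already present; 5 new (e, k, a, d, e)
  "lu" → 2 new (l, u)
Total nodes = 9 + 6 + 6 + 1 + 3 + 2 + 3 + 3 + 3 + 5 + 8 + 5 + 0 + 3 + 6 + 2 + 9 + 5 + 3 + 5 + 2 = 89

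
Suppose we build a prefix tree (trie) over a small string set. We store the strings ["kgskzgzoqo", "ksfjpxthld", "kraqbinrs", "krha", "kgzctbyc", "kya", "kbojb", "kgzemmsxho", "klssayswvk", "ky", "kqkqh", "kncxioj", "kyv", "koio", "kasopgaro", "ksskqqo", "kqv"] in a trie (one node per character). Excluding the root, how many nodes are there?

Trace insertions, counting only characters that open a new branch:
  "kgskzgzoqo" → 10 new (k, g, s, k, z, g, z, o, q, o)
  "ksfjpxthld" → prefix "k" already present; 9 new (s, f, j, p, x, t, h, l, d)
  "kraqbinrs" → prefix "k" already present; 8 new (r, a, q, b, i, n, r, s)
  "krha" → prefix "kr" already present; 2 new (h, a)
  "kgzctbyc" → prefix "kg" already present; 6 new (z, c, t, b, y, c)
  "kya" → prefix "k" already present; 2 new (y, a)
  "kbojb" → prefix "k" already present; 4 new (b, o, j, b)
  "kgzemmsxho" → prefix "kgz" already present; 7 new (e, m, m, s, x, h, o)
  "klssayswvk" → prefix "k" already present; 9 new (l, s, s, a, y, s, w, v, k)
  "ky" → prefix "ky" already present; 0 new (none)
  "kqkqh" → prefix "k" already present; 4 new (q, k, q, h)
  "kncxioj" → prefix "k" already present; 6 new (n, c, x, i, o, j)
  "kyv" → prefix "ky" already present; 1 new (v)
  "koio" → prefix "k" already present; 3 new (o, i, o)
  "kasopgaro" → prefix "k" already present; 8 new (a, s, o, p, g, a, r, o)
  "ksskqqo" → prefix "ks" already present; 5 new (s, k, q, q, o)
  "kqv" → prefix "kq" already present; 1 new (v)
Total nodes = 10 + 9 + 8 + 2 + 6 + 2 + 4 + 7 + 9 + 0 + 4 + 6 + 1 + 3 + 8 + 5 + 1 = 85

85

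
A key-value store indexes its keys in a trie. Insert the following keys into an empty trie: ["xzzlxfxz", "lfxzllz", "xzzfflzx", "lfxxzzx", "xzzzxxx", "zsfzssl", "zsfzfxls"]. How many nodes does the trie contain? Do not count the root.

39

Trace insertions, counting only characters that open a new branch:
  "xzzlxfxz" → 8 new (x, z, z, l, x, f, x, z)
  "lfxzllz" → 7 new (l, f, x, z, l, l, z)
  "xzzfflzx" → prefix "xzz" already present; 5 new (f, f, l, z, x)
  "lfxxzzx" → prefix "lfx" already present; 4 new (x, z, z, x)
  "xzzzxxx" → prefix "xzz" already present; 4 new (z, x, x, x)
  "zsfzssl" → 7 new (z, s, f, z, s, s, l)
  "zsfzfxls" → prefix "zsfz" already present; 4 new (f, x, l, s)
Total nodes = 8 + 7 + 5 + 4 + 4 + 7 + 4 = 39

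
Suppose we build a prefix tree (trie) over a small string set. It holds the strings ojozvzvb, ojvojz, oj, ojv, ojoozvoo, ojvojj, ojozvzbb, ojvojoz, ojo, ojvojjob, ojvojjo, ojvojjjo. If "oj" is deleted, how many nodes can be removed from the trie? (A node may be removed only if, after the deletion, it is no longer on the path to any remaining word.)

0

After clearing the end-marker at "oj", prune upward until reaching a node still needed by another word.
Every node on "oj" is still needed (e.g. by "ojozvzvb"), so nothing is freed.
Nodes removed: 0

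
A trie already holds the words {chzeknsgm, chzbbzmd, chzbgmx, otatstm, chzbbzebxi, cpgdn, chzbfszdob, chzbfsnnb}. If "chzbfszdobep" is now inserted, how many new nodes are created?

The longest prefix of "chzbfszdobep" already in the trie is "chzbfszdob" (length 10).
So 12 − 10 = 2 new nodes.

2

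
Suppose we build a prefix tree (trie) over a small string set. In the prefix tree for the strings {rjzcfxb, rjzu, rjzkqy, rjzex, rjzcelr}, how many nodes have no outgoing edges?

5

Leaves are exactly the stored words that no other stored word extends.
Those words: "rjzcelr", "rjzcfxb", "rjzex", "rjzkqy", "rjzu"
Leaf count: 5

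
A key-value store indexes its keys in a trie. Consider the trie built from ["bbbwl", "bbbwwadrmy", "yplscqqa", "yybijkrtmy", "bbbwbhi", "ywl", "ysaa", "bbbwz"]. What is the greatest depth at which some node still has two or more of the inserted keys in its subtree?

Equivalently: take the maximum, over all pairs, of their longest common prefix length.
"bbbwbhi" and "bbbwl" agree on "bbbw" (4 characters) before diverging; nothing deeper is shared.
Longest shared-prefix length: 4

4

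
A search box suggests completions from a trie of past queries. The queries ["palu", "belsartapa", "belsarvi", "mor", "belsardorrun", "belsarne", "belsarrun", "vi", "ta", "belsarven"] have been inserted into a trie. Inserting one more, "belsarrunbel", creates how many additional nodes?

3

"belsarrun" is already a path in the trie; the remaining "bel" must be added.
Each of the 3 remaining characters creates one node.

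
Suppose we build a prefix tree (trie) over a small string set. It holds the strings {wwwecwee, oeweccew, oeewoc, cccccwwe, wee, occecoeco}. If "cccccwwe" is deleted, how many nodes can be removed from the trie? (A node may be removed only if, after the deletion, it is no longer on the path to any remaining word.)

A node on "cccccwwe"'s path can go only if nothing else ends at it or branches off below it.
No other word shares any prefix with "cccccwwe", so all 8 of its nodes go.
Nodes removed: 8

8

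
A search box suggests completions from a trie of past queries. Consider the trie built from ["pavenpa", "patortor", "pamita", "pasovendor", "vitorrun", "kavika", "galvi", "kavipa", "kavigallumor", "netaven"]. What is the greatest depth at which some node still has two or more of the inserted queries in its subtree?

Look for the deepest trie node that still has at least two words in its subtree.
"kavigallumor" and "kavika" agree on "kavi" (4 characters) before diverging; nothing deeper is shared.
Longest shared-prefix length: 4

4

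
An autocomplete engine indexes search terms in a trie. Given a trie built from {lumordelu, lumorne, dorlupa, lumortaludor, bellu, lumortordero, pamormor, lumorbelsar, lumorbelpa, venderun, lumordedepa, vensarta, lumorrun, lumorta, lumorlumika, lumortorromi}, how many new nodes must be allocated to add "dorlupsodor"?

The longest prefix of "dorlupsodor" already in the trie is "dorlup" (length 6).
So 11 − 6 = 5 new nodes.

5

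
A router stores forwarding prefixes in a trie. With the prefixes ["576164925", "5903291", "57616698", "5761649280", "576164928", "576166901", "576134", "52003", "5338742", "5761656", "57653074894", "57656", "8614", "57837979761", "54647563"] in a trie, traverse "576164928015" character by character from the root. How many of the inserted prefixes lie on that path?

Traverse "576164928015" character by character; count nodes along the way that are marked as word ends.
Prefixes of the query that are stored words: "576164928", "5761649280"
Count: 2

2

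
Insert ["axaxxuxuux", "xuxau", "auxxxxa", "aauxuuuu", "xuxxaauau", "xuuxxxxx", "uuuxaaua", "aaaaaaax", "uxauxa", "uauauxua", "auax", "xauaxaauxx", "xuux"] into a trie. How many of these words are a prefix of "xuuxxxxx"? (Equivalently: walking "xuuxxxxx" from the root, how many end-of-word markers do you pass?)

Check each prefix of "xuuxxxxx" against the stored set — each match is an end-marker on the path.
Prefixes of the query that are stored words: "xuux", "xuuxxxxx"
Count: 2

2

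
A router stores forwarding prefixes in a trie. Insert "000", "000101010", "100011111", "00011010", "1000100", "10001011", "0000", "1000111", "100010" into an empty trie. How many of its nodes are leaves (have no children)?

6

Leaves are exactly the stored words that no other stored word extends.
Those words: "0000", "000101010", "00011010", "1000100", "10001011", "100011111"
Leaf count: 6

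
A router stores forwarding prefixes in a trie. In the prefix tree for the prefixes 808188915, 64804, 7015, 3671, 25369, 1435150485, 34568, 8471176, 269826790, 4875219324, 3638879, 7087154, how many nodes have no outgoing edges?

A leaf is a node with no children — equivalently, the end of a word that is not a proper prefix of any other stored word.
Those words: "1435150485", "25369", "269826790", "34568", "3638879", "3671", "4875219324", "64804", "7015", "7087154", "808188915", "8471176"
Leaf count: 12

12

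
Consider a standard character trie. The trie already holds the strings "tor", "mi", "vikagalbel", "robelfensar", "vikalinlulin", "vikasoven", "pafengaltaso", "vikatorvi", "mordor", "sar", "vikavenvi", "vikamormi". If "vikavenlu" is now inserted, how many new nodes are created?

Walking "vikavenlu" from the root, the first 7 characters ("vikaven") follow existing edges; "l" is the first miss.
Each of the 2 remaining characters creates one node.

2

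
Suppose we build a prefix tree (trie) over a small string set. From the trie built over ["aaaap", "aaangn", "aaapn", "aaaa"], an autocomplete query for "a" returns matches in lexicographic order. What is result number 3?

aaangn

Filter for "a…" and sort: "aaaa", "aaaap", "aaangn", "aaapn"
Position 3: aaangn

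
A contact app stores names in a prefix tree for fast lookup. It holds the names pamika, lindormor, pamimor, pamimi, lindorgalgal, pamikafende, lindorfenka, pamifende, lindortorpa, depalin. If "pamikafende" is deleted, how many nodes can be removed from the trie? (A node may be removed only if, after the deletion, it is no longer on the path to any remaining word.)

5

A node on "pamikafende"'s path can go only if nothing else ends at it or branches off below it.
The suffix "fende" (5 nodes) is used only by "pamikafende"; "pamika" is itself a stored word, so pruning stops there.
Nodes removed: 5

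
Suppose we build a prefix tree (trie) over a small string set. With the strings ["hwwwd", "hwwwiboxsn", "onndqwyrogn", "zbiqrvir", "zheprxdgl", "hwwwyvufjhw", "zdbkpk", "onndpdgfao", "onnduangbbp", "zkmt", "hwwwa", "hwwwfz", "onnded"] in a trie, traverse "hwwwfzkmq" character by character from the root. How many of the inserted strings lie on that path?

1

Traverse "hwwwfzkmq" character by character; count nodes along the way that are marked as word ends.
Prefixes of the query that are stored words: "hwwwfz"
Count: 1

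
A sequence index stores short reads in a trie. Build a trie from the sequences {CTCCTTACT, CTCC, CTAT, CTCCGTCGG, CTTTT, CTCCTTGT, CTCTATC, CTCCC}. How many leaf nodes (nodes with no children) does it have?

Leaves are exactly the stored words that no other stored word extends.
Those words: "CTAT", "CTCCC", "CTCCGTCGG", "CTCCTTACT", "CTCCTTGT", "CTCTATC", "CTTTT"
Leaf count: 7

7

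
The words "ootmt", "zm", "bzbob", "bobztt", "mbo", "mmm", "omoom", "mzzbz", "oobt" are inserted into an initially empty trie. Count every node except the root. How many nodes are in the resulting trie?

32

Trie structure (* marks end of a word):
(root)
├─ b
│  ├─ o
│  │  └─ b
│  │     └─ z
│  │        └─ t
│  │           └─ t *
│  └─ z
│     └─ b
│        └─ o
│           └─ b *
├─ m
│  ├─ b
│  │  └─ o *
│  ├─ m
│  │  └─ m *
│  └─ z
│     └─ z
│        └─ b
│           └─ z *
├─ o
│  ├─ m
│  │  └─ o
│  │     └─ o
│  │        └─ m *
│  └─ o
│     ├─ b
│     │  └─ t *
│     └─ t
│        └─ m
│           └─ t *
└─ z
   └─ m *
Counting every labelled node above: 32.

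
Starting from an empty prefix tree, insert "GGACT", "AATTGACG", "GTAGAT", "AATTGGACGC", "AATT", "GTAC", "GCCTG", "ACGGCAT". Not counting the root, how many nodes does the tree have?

Count nodes per top-level branch (shared prefixes stored once):
  'A'-branch (AATT, AATTGACG, AATTGGACGC, ACGGCAT): 19 nodes
  'G'-branch (GCCTG, GGACT, GTAC, GTAGAT): 15 nodes
Sum: 34

34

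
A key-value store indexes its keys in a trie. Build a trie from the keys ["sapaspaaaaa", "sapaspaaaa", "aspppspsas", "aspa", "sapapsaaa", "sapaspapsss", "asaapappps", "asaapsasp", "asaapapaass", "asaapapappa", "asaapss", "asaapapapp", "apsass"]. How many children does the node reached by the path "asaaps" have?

2

Walk "asaaps" from the root, arriving at one node.
Characters that immediately follow "asaaps" among the stored strings: {a, s}.
That node has 2 child edges.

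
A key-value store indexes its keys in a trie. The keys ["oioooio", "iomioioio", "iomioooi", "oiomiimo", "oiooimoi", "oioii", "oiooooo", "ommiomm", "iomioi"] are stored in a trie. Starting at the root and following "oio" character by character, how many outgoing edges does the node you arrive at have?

Follow the path "oio" to its node, then look at its outgoing edges.
Distinct next characters after "oio": i, m, o.
That node has 3 child edges.

3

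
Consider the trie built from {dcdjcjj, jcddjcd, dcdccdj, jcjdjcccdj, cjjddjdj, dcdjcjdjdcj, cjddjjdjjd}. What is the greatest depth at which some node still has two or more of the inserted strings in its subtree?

Look for the deepest trie node that still has at least two words in its subtree.
"dcdjcjdjdcj" and "dcdjcjj" agree on "dcdjcj" (6 characters) before diverging; nothing deeper is shared.
Longest shared-prefix length: 6

6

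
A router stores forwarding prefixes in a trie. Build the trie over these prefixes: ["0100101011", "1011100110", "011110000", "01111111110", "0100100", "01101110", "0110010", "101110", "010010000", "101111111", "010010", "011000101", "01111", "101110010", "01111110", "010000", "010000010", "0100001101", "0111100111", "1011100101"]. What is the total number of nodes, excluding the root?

67

For each word, the new-node count is its length minus the longest prefix already in the trie:
  "0100101011" → 10 new (0, 1, 0, 0, 1, 0, 1, 0, 1, 1)
  "1011100110" → 10 new (1, 0, 1, 1, 1, 0, 0, 1, 1, 0)
  "011110000" → prefix "01" already present; 7 new (1, 1, 1, 0, 0, 0, 0)
  "01111111110" → prefix "01111" already present; 6 new (1, 1, 1, 1, 1, 0)
  "0100100" → prefix "010010" already present; 1 new (0)
  "01101110" → prefix "011" already present; 5 new (0, 1, 1, 1, 0)
  "0110010" → prefix "0110" already present; 3 new (0, 1, 0)
  "101110" → prefix "101110" already present; 0 new (none)
  "010010000" → prefix "0100100" already present; 2 new (0, 0)
  "101111111" → prefix "10111" already present; 4 new (1, 1, 1, 1)
  "010010" → prefix "010010" already present; 0 new (none)
  "011000101" → prefix "01100" already present; 4 new (0, 1, 0, 1)
  "01111" → prefix "01111" already present; 0 new (none)
  "101110010" → prefix "10111001" already present; 1 new (0)
  "01111110" → prefix "0111111" already present; 1 new (0)
  "010000" → prefix "0100" already present; 2 new (0, 0)
  "010000010" → prefix "010000" already present; 3 new (0, 1, 0)
  "0100001101" → prefix "010000" already present; 4 new (1, 1, 0, 1)
  "0111100111" → prefix "0111100" already present; 3 new (1, 1, 1)
  "1011100101" → prefix "101110010" already present; 1 new (1)
Total nodes = 10 + 10 + 7 + 6 + 1 + 5 + 3 + 0 + 2 + 4 + 0 + 4 + 0 + 1 + 1 + 2 + 3 + 4 + 3 + 1 = 67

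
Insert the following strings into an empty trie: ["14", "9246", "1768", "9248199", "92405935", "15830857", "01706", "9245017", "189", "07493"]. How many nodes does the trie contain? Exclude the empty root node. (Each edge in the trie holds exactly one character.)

Trie structure (* marks end of a word):
(root)
├─ 0
│  ├─ 1
│  │  └─ 7
│  │     └─ 0
│  │        └─ 6 *
│  └─ 7
│     └─ 4
│        └─ 9
│           └─ 3 *
├─ 1
│  ├─ 4 *
│  ├─ 5
│  │  └─ 8
│  │     └─ 3
│  │        └─ 0
│  │           └─ 8
│  │              └─ 5
│  │                 └─ 7 *
│  ├─ 7
│  │  └─ 6
│  │     └─ 8 *
│  └─ 8
│     └─ 9 *
└─ 9
   └─ 2
      └─ 4
         ├─ 0
         │  └─ 5
         │     └─ 9
         │        └─ 3
         │           └─ 5 *
         ├─ 5
         │  └─ 0
         │     └─ 1
         │        └─ 7 *
         ├─ 6 *
         └─ 8
            └─ 1
               └─ 9
                  └─ 9 *
Counting every labelled node above: 40.

40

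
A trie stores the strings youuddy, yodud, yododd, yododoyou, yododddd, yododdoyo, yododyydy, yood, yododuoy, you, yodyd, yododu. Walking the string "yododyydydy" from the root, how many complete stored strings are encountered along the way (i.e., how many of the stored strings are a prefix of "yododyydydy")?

Traverse "yododyydydy" character by character; count nodes along the way that are marked as word ends.
Prefixes of the query that are stored words: "yododyydy"
Count: 1

1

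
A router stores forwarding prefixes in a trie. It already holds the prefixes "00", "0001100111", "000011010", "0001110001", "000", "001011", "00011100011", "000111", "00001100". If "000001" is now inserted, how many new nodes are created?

2

The longest prefix of "000001" already in the trie is "0000" (length 4).
Each of the 2 remaining characters creates one node.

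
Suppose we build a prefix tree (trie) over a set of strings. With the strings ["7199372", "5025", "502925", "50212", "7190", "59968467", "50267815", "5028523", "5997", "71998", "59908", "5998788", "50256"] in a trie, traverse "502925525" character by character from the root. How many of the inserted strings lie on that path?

1

Traverse "502925525" character by character; count nodes along the way that are marked as word ends.
Prefixes of the query that are stored words: "502925"
Count: 1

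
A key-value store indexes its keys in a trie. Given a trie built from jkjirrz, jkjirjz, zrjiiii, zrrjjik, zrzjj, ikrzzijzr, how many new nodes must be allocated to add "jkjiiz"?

Walking "jkjiiz" from the root, the first 4 characters ("jkji") follow existing edges; "i" is the first miss.
Each of the 2 remaining characters creates one node.

2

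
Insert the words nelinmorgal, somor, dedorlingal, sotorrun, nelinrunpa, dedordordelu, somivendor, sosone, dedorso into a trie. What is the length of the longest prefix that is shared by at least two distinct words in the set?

The deepest shared node is where two words last agree before diverging.
"dedordordelu" and "dedorlingal" agree on "dedor" (5 characters) before diverging; nothing deeper is shared.
Longest shared-prefix length: 5

5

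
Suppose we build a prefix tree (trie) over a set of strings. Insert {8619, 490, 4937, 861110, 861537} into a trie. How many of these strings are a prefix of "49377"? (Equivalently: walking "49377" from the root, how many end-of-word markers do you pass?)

Traverse "49377" character by character; count nodes along the way that are marked as word ends.
Prefixes of the query that are stored words: "4937"
Count: 1

1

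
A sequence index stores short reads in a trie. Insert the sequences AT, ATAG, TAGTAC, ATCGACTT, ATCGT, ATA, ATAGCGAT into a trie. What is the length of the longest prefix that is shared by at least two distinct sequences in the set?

4

Equivalently: take the maximum, over all pairs, of their longest common prefix length.
"ATAG" and "ATAGCGAT" agree on "ATAG" (4 characters) before diverging; nothing deeper is shared.
Longest shared-prefix length: 4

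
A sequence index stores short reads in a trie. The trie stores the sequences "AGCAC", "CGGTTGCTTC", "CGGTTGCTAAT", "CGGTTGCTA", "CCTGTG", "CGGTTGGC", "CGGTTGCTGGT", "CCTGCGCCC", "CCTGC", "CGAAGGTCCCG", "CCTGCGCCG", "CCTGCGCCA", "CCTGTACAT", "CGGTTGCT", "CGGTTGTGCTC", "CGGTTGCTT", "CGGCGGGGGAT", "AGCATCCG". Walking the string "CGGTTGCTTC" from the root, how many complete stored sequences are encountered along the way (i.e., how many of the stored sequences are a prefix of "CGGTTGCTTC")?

3

Traverse "CGGTTGCTTC" character by character; count nodes along the way that are marked as word ends.
Prefixes of the query that are stored words: "CGGTTGCT", "CGGTTGCTT", "CGGTTGCTTC"
Count: 3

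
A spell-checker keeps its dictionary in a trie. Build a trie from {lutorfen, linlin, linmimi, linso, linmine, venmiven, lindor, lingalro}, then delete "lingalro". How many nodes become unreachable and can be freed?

After clearing the end-marker at "lingalro", prune upward until reaching a node still needed by another word.
The suffix "galro" (5 nodes) is used only by "lingalro"; the node for "lin" still has the child "l", so pruning stops there.
Nodes removed: 5

5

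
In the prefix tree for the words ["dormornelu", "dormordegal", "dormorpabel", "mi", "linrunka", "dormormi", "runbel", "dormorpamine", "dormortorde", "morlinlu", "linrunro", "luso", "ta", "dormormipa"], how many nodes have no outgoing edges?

13

A leaf is a node with no children — equivalently, the end of a word that is not a proper prefix of any other stored word.
Those words: "dormordegal", "dormormipa", "dormornelu", "dormorpabel", "dormorpamine", "dormortorde", "linrunka", "linrunro", "luso", "mi", "morlinlu", "runbel", "ta"
Leaf count: 13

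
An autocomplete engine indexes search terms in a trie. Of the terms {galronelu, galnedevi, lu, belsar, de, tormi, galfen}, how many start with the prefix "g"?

Walk to "g"; the words in its subtree are exactly those with that prefix.
Matches: "galfen", "galnedevi", "galronelu"
Count: 3

3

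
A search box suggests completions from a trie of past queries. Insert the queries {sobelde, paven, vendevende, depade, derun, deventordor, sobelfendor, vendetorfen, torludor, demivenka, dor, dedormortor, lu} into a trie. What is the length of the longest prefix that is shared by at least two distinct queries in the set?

Look for the deepest trie node that still has at least two words in its subtree.
e.g. "sobelde" and "sobelfendor" share the prefix "sobel" of length 5; no pair shares a longer one.
Longest shared-prefix length: 5

5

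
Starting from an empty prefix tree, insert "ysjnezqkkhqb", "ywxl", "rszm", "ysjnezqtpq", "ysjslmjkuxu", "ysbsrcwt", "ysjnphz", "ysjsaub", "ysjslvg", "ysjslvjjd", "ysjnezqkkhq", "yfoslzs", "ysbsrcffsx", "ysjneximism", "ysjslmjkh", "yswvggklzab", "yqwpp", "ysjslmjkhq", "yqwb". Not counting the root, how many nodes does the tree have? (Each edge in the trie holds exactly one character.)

79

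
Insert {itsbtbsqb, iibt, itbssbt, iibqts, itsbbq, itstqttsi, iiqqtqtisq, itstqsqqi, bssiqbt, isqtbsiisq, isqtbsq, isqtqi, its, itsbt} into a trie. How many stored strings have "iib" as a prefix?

2

Traverse to the node for "iib", then collect every word in that subtree.
Words under "iib": iibqts, iibt
Count: 2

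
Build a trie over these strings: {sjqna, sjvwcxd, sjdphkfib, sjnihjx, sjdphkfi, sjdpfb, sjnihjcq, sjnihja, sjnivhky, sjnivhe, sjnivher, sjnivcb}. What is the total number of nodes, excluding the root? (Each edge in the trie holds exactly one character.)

Trie structure (* marks end of a word):
(root)
└─ s
   └─ j
      ├─ d
      │  └─ p
      │     ├─ f
      │     │  └─ b *
      │     └─ h
      │        └─ k
      │           └─ f
      │              └─ i *
      │                 └─ b *
      ├─ n
      │  └─ i
      │     ├─ h
      │     │  └─ j
      │     │     ├─ a *
      │     │     ├─ c
      │     │     │  └─ q *
      │     │     └─ x *
      │     └─ v
      │        ├─ c
      │        │  └─ b *
      │        └─ h
      │           ├─ e *
      │           │  └─ r *
      │           └─ k
      │              └─ y *
      ├─ q
      │  └─ n
      │     └─ a *
      └─ v
         └─ w
            └─ c
               └─ x
                  └─ d *
Counting every labelled node above: 35.

35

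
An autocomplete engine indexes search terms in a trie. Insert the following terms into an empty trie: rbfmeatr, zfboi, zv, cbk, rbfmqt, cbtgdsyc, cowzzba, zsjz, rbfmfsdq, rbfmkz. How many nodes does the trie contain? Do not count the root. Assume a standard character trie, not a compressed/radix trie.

40

Insert word by word; a character creates a node only if that edge doesn't already exist:
  "rbfmeatr" → 8 new (r, b, f, m, e, a, t, r)
  "zfboi" → 5 new (z, f, b, o, i)
  "zv" → prefix "z" already present; 1 new (v)
  "cbk" → 3 new (c, b, k)
  "rbfmqt" → prefix "rbfm" already present; 2 new (q, t)
  "cbtgdsyc" → prefix "cb" already present; 6 new (t, g, d, s, y, c)
  "cowzzba" → prefix "c" already present; 6 new (o, w, z, z, b, a)
  "zsjz" → prefix "z" already present; 3 new (s, j, z)
  "rbfmfsdq" → prefix "rbfm" already present; 4 new (f, s, d, q)
  "rbfmkz" → prefix "rbfm" already present; 2 new (k, z)
Total nodes = 8 + 5 + 1 + 3 + 2 + 6 + 6 + 3 + 4 + 2 = 40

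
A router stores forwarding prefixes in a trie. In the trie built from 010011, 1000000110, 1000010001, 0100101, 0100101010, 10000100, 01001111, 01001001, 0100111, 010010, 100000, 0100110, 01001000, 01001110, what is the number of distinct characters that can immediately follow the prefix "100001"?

1

Walk "100001" from the root, arriving at one node.
Characters that immediately follow "100001" among the stored strings: {0}.
That node has 1 child edge.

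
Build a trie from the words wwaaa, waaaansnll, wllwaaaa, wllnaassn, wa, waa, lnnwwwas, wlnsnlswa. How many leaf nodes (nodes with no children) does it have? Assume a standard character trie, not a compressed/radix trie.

6

Leaves are exactly the stored words that no other stored word extends.
Those words: "lnnwwwas", "waaaansnll", "wllnaassn", "wllwaaaa", "wlnsnlswa", "wwaaa"
Leaf count: 6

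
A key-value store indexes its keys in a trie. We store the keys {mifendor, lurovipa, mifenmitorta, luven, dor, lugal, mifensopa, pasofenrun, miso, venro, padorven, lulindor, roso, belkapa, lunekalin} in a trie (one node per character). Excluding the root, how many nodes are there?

Count nodes per top-level branch (shared prefixes stored once):
  'b'-branch (belkapa): 7 nodes
  'd'-branch (dor): 3 nodes
  'l'-branch (lugal, lulindor, lunekalin, lurovipa, luven): 27 nodes
  'm'-branch (mifendor, mifenmitorta, mifensopa, miso): 21 nodes
  'p'-branch (padorven, pasofenrun): 16 nodes
  'r'-branch (roso): 4 nodes
  'v'-branch (venro): 5 nodes
Sum: 83

83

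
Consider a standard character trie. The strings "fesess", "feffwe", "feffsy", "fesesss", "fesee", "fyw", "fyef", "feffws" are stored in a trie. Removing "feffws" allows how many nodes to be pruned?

A node on "feffws"'s path can go only if nothing else ends at it or branches off below it.
The suffix "s" (1 node) is used only by "feffws"; the node for "feffw" still has the child "e", so pruning stops there.
Nodes removed: 1

1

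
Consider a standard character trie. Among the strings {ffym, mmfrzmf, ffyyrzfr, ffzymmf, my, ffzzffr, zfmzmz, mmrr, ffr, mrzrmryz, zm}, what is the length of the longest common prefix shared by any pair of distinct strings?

Look for the deepest trie node that still has at least two words in its subtree.
e.g. "ffym" and "ffyyrzfr" share the prefix "ffy" of length 3; no pair shares a longer one.
Longest shared-prefix length: 3

3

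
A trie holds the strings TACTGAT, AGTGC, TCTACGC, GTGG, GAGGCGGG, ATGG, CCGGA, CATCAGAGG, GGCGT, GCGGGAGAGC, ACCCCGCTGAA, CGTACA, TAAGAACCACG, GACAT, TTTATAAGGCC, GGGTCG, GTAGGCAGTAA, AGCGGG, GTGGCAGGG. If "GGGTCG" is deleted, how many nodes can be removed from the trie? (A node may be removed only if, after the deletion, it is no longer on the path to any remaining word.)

4

After clearing the end-marker at "GGGTCG", prune upward until reaching a node still needed by another word.
The suffix "GTCG" (4 nodes) is used only by "GGGTCG"; the node for "GG" still has the child "C", so pruning stops there.
Nodes removed: 4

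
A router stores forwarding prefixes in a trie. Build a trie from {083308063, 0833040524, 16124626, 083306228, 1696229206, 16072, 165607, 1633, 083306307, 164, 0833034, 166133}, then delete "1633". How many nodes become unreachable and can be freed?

2

A node on "1633"'s path can go only if nothing else ends at it or branches off below it.
The suffix "33" (2 nodes) is used only by "1633"; the node for "16" still has the child "1", so pruning stops there.
Nodes removed: 2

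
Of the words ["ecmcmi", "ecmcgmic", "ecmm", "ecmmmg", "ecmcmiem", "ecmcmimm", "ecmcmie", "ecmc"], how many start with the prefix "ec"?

8

Filter for entries beginning with "ec":
Words under "ec": ecmc, ecmcgmic, ecmcmi, ecmcmie, ecmcmiem, ecmcmimm, ecmm, ecmmmg
Count: 8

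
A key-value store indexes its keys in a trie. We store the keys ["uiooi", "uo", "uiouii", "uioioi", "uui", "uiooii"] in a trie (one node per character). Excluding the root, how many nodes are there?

Trie structure (* marks end of a word):
(root)
└─ u
   ├─ i
   │  └─ o
   │     ├─ i
   │     │  └─ o
   │     │     └─ i *
   │     ├─ o
   │     │  └─ i *
   │     │     └─ i *
   │     └─ u
   │        └─ i
   │           └─ i *
   ├─ o *
   └─ u
      └─ i *
Counting every labelled node above: 15.

15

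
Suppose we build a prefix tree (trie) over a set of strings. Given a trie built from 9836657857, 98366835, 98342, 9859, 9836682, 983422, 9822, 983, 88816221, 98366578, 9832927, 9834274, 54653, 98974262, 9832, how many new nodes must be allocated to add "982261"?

2

"9822" is already a path in the trie; the remaining "61" must be added.
So 6 − 4 = 2 new nodes.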